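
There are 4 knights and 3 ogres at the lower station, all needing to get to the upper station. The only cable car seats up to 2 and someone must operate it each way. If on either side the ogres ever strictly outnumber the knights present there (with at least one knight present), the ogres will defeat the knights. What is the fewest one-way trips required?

11

Counting alone: each trip to the upper station takes at most 2 across and each return brings at least 1 back, so after t trips out (and t−1 returns) at most 2t − (t−1) of the 7 are across; that first reaches 7 at t = 6, so at least 11 crossings are needed.
The plan below uses exactly 11 crossings, so it is optimal:
1. 2 ogres → the upper station.  (the lower station: 4K 1O; the upper station: 0K 2O)
2. 1 ogre ← the lower station.  (the lower station: 4K 2O; the upper station: 0K 1O)
3. 2 ogres → the upper station.  (the lower station: 4K 0O; the upper station: 0K 3O)
4. 1 ogre ← the lower station.  (the lower station: 4K 1O; the upper station: 0K 2O)
5. 2 knights → the upper station.  (the lower station: 2K 1O; the upper station: 2K 2O)
6. 1 ogre ← the lower station.  (the lower station: 2K 2O; the upper station: 2K 1O)
7. 1 knight and 1 ogre → the upper station.  (the lower station: 1K 1O; the upper station: 3K 2O)
8. 1 knight ← the lower station.  (the lower station: 2K 1O; the upper station: 2K 2O)
9. 1 knight and 1 ogre → the upper station.  (the lower station: 1K 0O; the upper station: 3K 3O)
10. 1 ogre ← the lower station.  (the lower station: 1K 1O; the upper station: 3K 2O)
11. 1 knight and 1 ogre → the upper station.  (the lower station: 0K 0O; the upper station: 4K 3O)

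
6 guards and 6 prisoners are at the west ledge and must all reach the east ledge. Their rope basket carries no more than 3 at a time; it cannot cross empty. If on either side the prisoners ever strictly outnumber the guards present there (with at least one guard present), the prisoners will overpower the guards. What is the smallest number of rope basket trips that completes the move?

impossible

Following every safe sequence of crossings from the start, the most of the 12 that can be at the east ledge as the rope basket arrives there on crossings 1, 3, 5 is 3, 5, 6 respectively; the best ever achieved is 6 of 12.
From crossing 7 on, no configuration arises that was not already reachable earlier: only 17 distinct safe configurations (who is on which side, and where the rope basket is) can ever be reached, none of them has everyone across, and every continuation just revisits them. They are: 0 guards + 0 prisoners across (rope basket back at the start); 0 guards + 1 prisoner across (rope basket there); 0 guards + 1 prisoner across (rope basket back at the start); 0 guards + 2 prisoners across (rope basket there); 0 guards + 2 prisoners across (rope basket back at the start); 0 guards + 3 prisoners across (rope basket there); 0 guards + 3 prisoners across (rope basket back at the start); 0 guards + 4 prisoners across (rope basket there); 0 guards + 4 prisoners across (rope basket back at the start); 0 guards + 5 prisoners across (rope basket there); 0 guards + 5 prisoners across (rope basket back at the start); 0 guards + 6 prisoners across (rope basket there); 1 guard + 1 prisoner across (rope basket there); 1 guard + 1 prisoner across (rope basket back at the start); 2 guards + 2 prisoners across (rope basket there); 2 guards + 2 prisoners across (rope basket back at the start); 3 guards + 3 prisoners across (rope basket there). So no valid plan exists.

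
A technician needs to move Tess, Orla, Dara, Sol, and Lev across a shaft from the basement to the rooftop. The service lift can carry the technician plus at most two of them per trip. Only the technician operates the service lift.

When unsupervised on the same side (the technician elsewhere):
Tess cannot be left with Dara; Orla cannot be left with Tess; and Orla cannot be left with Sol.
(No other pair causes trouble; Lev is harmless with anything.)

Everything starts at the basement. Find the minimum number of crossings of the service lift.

5

Counting alone: the technician can take at most 2 across per trip to the rooftop, so moving all 5 needs at least 3 loaded trips out, with a return between consecutive ones — at least 5 crossings.
The plan below uses exactly 5 crossings, so it is optimal:
1. Technician goes to the rooftop with Orla and Tess.  [the basement: Dara, Lev, Sol | the rooftop: Orla, Tess]
2. Technician goes back to the basement with Tess.  [the basement: Dara, Lev, Sol, Tess | the rooftop: Orla]
3. Technician goes to the rooftop with Dara and Lev.  [the basement: Sol, Tess | the rooftop: Dara, Lev, Orla]
4. Technician goes back to the basement alone.  [the basement: Sol, Tess | the rooftop: Dara, Lev, Orla]
5. Technician goes to the rooftop with Sol and Tess.  [the basement: — | the rooftop: Dara, Lev, Orla, Sol, Tess]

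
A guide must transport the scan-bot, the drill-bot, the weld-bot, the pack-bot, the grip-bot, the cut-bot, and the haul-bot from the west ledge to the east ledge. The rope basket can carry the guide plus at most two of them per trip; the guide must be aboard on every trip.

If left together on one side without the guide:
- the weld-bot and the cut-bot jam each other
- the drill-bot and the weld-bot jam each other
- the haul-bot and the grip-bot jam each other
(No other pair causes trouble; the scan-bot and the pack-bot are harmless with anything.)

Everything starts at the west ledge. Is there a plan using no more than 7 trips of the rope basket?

Yes — this plan uses 7 crossings (≤ 7):
1. Guide goes to the east ledge with the grip-bot and the weld-bot.  [the west ledge: the cut-bot, the drill-bot, the haul-bot, the pack-bot, the scan-bot | the east ledge: the grip-bot, the weld-bot]
2. Guide goes back to the west ledge alone.  [the west ledge: the cut-bot, the drill-bot, the haul-bot, the pack-bot, the scan-bot | the east ledge: the grip-bot, the weld-bot]
3. Guide goes to the east ledge with the drill-bot and the scan-bot.  [the west ledge: the cut-bot, the haul-bot, the pack-bot | the east ledge: the drill-bot, the grip-bot, the scan-bot, the weld-bot]
4. Guide goes back to the west ledge with the weld-bot.  [the west ledge: the cut-bot, the haul-bot, the pack-bot, the weld-bot | the east ledge: the drill-bot, the grip-bot, the scan-bot]
5. Guide goes to the east ledge with the cut-bot and the pack-bot.  [the west ledge: the haul-bot, the weld-bot | the east ledge: the cut-bot, the drill-bot, the grip-bot, the pack-bot, the scan-bot]
6. Guide goes back to the west ledge alone.  [the west ledge: the haul-bot, the weld-bot | the east ledge: the cut-bot, the drill-bot, the grip-bot, the pack-bot, the scan-bot]
7. Guide goes to the east ledge with the haul-bot and the weld-bot.  [the west ledge: — | the east ledge: the cut-bot, the drill-bot, the grip-bot, the haul-bot, the pack-bot, the scan-bot, the weld-bot]

Yes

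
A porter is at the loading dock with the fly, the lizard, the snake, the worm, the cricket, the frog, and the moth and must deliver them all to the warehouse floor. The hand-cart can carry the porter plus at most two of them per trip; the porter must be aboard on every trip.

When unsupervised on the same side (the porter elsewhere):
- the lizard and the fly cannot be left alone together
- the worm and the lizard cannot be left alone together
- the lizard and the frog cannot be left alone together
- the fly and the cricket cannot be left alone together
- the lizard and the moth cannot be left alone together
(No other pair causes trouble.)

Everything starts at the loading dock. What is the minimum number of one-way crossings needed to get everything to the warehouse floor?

Counting alone: the porter can take at most 2 across per trip to the warehouse floor, so moving all 7 needs at least 4 loaded trips out, with a return between consecutive ones — at least 7 crossings.
The safety rule pushes this higher. Following every safe sequence of crossings, the most of the 7 that can be at the warehouse floor as the hand-cart arrives there on crossing 7 is 6 — never all 7.
So no plan with fewer than 9 crossings exists, and this one achieves 9:
1. Porter goes to the warehouse floor with the fly and the lizard.  [the loading dock: the cricket, the frog, the moth, the snake, the worm | the warehouse floor: the fly, the lizard]
2. Porter goes back to the loading dock with the fly.  [the loading dock: the cricket, the fly, the frog, the moth, the snake, the worm | the warehouse floor: the lizard]
3. Porter goes to the warehouse floor with the fly and the snake.  [the loading dock: the cricket, the frog, the moth, the worm | the warehouse floor: the fly, the lizard, the snake]
4. Porter goes back to the loading dock with the fly.  [the loading dock: the cricket, the fly, the frog, the moth, the worm | the warehouse floor: the lizard, the snake]
5. Porter goes to the warehouse floor with the fly and the worm.  [the loading dock: the cricket, the frog, the moth | the warehouse floor: the fly, the lizard, the snake, the worm]
6. Porter goes back to the loading dock with the lizard.  [the loading dock: the cricket, the frog, the lizard, the moth | the warehouse floor: the fly, the snake, the worm]
7. Porter goes to the warehouse floor with the frog and the moth.  [the loading dock: the cricket, the lizard | the warehouse floor: the fly, the frog, the moth, the snake, the worm]
8. Porter goes back to the loading dock alone.  [the loading dock: the cricket, the lizard | the warehouse floor: the fly, the frog, the moth, the snake, the worm]
9. Porter goes to the warehouse floor with the cricket and the lizard.  [the loading dock: — | the warehouse floor: the cricket, the fly, the frog, the lizard, the moth, the snake, the worm]

9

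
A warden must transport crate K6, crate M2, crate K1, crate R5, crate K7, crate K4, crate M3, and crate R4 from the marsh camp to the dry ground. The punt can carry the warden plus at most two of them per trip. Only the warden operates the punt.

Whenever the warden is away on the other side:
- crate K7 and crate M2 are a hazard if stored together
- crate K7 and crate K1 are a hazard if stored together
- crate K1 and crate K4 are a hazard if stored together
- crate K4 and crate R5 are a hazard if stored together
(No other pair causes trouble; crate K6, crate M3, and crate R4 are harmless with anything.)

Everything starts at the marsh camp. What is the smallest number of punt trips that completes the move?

9

Counting alone: the warden can take at most 2 across per trip to the dry ground, so moving all 8 needs at least 4 loaded trips out, with a return between consecutive ones — at least 7 crossings.
The safety rule pushes this higher. Following every safe sequence of crossings, the most of the 8 that can be at the dry ground as the punt arrives there on crossing 7 is 7 — never all 8.
So no plan with fewer than 9 crossings exists, and this one achieves 9:
1. Warden goes to the dry ground with crate K4 and crate K7.  [the marsh camp: crate K1, crate K6, crate M2, crate M3, crate R4, crate R5 | the dry ground: crate K4, crate K7]
2. Warden goes back to the marsh camp alone.  [the marsh camp: crate K1, crate K6, crate M2, crate M3, crate R4, crate R5 | the dry ground: crate K4, crate K7]
3. Warden goes to the dry ground with crate K6 and crate M2.  [the marsh camp: crate K1, crate M3, crate R4, crate R5 | the dry ground: crate K4, crate K6, crate K7, crate M2]
4. Warden goes back to the marsh camp with crate K7.  [the marsh camp: crate K1, crate K7, crate M3, crate R4, crate R5 | the dry ground: crate K4, crate K6, crate M2]
5. Warden goes to the dry ground with crate K1 and crate R5.  [the marsh camp: crate K7, crate M3, crate R4 | the dry ground: crate K1, crate K4, crate K6, crate M2, crate R5]
6. Warden goes back to the marsh camp with crate K4.  [the marsh camp: crate K4, crate K7, crate M3, crate R4 | the dry ground: crate K1, crate K6, crate M2, crate R5]
7. Warden goes to the dry ground with crate M3 and crate R4.  [the marsh camp: crate K4, crate K7 | the dry ground: crate K1, crate K6, crate M2, crate M3, crate R4, crate R5]
8. Warden goes back to the marsh camp alone.  [the marsh camp: crate K4, crate K7 | the dry ground: crate K1, crate K6, crate M2, crate M3, crate R4, crate R5]
9. Warden goes to the dry ground with crate K4 and crate K7.  [the marsh camp: — | the dry ground: crate K1, crate K4, crate K6, crate K7, crate M2, crate M3, crate R4, crate R5]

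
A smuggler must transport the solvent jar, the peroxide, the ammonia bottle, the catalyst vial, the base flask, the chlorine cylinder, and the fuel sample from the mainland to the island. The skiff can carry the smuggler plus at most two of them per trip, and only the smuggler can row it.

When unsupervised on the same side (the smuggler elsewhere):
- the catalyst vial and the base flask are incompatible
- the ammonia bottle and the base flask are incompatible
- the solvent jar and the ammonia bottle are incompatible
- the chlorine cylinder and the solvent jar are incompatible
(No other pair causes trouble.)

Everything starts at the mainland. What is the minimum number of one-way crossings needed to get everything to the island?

Counting alone: the smuggler can take at most 2 across per trip to the island, so moving all 7 needs at least 4 loaded trips out, with a return between consecutive ones — at least 7 crossings.
The safety rule pushes this higher. Following every safe sequence of crossings, the most of the 7 that can be at the island as the skiff arrives there on crossing 7 is 6 — never all 7.
So no plan with fewer than 9 crossings exists, and this one achieves 9:
1. Smuggler goes to the island with the base flask and the solvent jar.
2. Smuggler goes back to the mainland alone.
3. Smuggler goes to the island with the peroxide.
4. Smuggler goes back to the mainland alone.
5. Smuggler goes to the island with the ammonia bottle and the catalyst vial.
6. Smuggler goes back to the mainland with the base flask and the solvent jar.
7. Smuggler goes to the island with the chlorine cylinder and the fuel sample.
8. Smuggler goes back to the mainland alone.
9. Smuggler goes to the island with the base flask and the solvent jar.

9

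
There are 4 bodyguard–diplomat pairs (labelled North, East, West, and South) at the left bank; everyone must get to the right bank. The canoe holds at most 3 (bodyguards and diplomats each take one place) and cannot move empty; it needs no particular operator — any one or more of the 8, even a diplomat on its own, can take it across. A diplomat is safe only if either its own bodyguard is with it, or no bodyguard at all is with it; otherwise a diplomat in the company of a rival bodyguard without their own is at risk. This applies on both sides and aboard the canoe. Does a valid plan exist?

Yes

1. bodyguard North and diplomat North cross → the right bank.
2. bodyguard North crosses ← the left bank.
3. bodyguard East, bodyguard North, and diplomat East cross → the right bank.
4. bodyguard North and diplomat North cross ← the left bank.
5. bodyguard North, bodyguard South, and bodyguard West cross → the right bank.
6. diplomat East crosses ← the left bank.
7. diplomat East and diplomat North cross → the right bank.
8. diplomat North crosses ← the left bank.
9. diplomat North, diplomat South, and diplomat West cross → the right bank.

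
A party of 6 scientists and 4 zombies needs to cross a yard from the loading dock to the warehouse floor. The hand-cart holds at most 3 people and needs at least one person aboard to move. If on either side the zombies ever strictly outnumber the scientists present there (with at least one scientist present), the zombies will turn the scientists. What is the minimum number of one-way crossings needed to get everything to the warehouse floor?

9

Counting alone: each trip to the warehouse floor takes at most 3 across and each return brings at least 1 back, so after t trips out (and t−1 returns) at most 3t − (t−1) of the 10 are across; that first reaches 10 at t = 5, so at least 9 crossings are needed.
The plan below uses exactly 9 crossings, so it is optimal:
1. 2 zombies → the warehouse floor.  (the loading dock: 6S 2Z; the warehouse floor: 0S 2Z)
2. 1 zombie ← the loading dock.  (the loading dock: 6S 3Z; the warehouse floor: 0S 1Z)
3. 3 zombies → the warehouse floor.  (the loading dock: 6S 0Z; the warehouse floor: 0S 4Z)
4. 1 zombie ← the loading dock.  (the loading dock: 6S 1Z; the warehouse floor: 0S 3Z)
5. 3 scientists → the warehouse floor.  (the loading dock: 3S 1Z; the warehouse floor: 3S 3Z)
6. 1 zombie ← the loading dock.  (the loading dock: 3S 2Z; the warehouse floor: 3S 2Z)
7. 1 scientist and 2 zombies → the warehouse floor.  (the loading dock: 2S 0Z; the warehouse floor: 4S 4Z)
8. 1 zombie ← the loading dock.  (the loading dock: 2S 1Z; the warehouse floor: 4S 3Z)
9. 2 scientists and 1 zombie → the warehouse floor.  (the loading dock: 0S 0Z; the warehouse floor: 6S 4Z)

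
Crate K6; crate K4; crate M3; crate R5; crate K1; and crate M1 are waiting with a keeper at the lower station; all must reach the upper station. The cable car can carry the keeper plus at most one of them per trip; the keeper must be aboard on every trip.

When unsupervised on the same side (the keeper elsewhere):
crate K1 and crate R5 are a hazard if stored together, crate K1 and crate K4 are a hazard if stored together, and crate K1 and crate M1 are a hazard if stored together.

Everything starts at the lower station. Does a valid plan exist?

Following every safe sequence of crossings from the start, the most of the 6 that can be at the upper station as the cable car arrives there on crossings 1, 3, 5, 7 is 1, 2, 3, 4 respectively; the best ever achieved is 4 of 6.
From crossing 9 on, no configuration arises that was not already reachable earlier: only 36 distinct safe configurations (who is on which side, and where the cable car is) can ever be reached, none of them has everyone across, and every continuation just revisits them. So no valid plan exists.

No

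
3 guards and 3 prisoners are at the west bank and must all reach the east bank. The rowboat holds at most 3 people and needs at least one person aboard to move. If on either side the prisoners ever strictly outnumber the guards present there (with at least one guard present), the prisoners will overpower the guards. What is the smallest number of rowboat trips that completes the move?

Counting alone: each trip to the east bank takes at most 3 across and each return brings at least 1 back, so after t trips out (and t−1 returns) at most 3t − (t−1) of the 6 are across; that first reaches 6 at t = 3, so at least 5 crossings are needed.
The plan below uses exactly 5 crossings, so it is optimal:
1. 2 prisoners → the east bank.  (the west bank: 3G 1P; the east bank: 0G 2P)
2. 1 prisoner ← the west bank.  (the west bank: 3G 2P; the east bank: 0G 1P)
3. 3 guards → the east bank.  (the west bank: 0G 2P; the east bank: 3G 1P)
4. 1 prisoner ← the west bank.  (the west bank: 0G 3P; the east bank: 3G 0P)
5. 3 prisoners → the east bank.  (the west bank: 0G 0P; the east bank: 3G 3P)

5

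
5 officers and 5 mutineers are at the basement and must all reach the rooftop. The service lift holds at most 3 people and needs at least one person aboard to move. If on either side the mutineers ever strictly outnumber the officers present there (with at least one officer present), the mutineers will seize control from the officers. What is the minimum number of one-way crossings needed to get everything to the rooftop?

Counting alone: each trip to the rooftop takes at most 3 across and each return brings at least 1 back, so after t trips out (and t−1 returns) at most 3t − (t−1) of the 10 are across; that first reaches 10 at t = 5, so at least 9 crossings are needed.
The safety rule pushes this higher. Following every safe sequence of crossings, the most of the 10 that can be at the rooftop as the service lift arrives there on crossing 9 is 9 — never all 10.
So no plan with fewer than 11 crossings exists, and this one achieves 11:
1. 2 mutineers → the rooftop.  (the basement: 5O 3M; the rooftop: 0O 2M)
2. 1 mutineer ← the basement.  (the basement: 5O 4M; the rooftop: 0O 1M)
3. 3 mutineers → the rooftop.  (the basement: 5O 1M; the rooftop: 0O 4M)
4. 1 mutineer ← the basement.  (the basement: 5O 2M; the rooftop: 0O 3M)
5. 3 officers → the rooftop.  (the basement: 2O 2M; the rooftop: 3O 3M)
6. 1 officer and 1 mutineer ← the basement.  (the basement: 3O 3M; the rooftop: 2O 2M)
7. 3 officers → the rooftop.  (the basement: 0O 3M; the rooftop: 5O 2M)
8. 1 mutineer ← the basement.  (the basement: 0O 4M; the rooftop: 5O 1M)
9. 2 mutineers → the rooftop.  (the basement: 0O 2M; the rooftop: 5O 3M)
10. 1 mutineer ← the basement.  (the basement: 0O 3M; the rooftop: 5O 2M)
11. 3 mutineers → the rooftop.  (the basement: 0O 0M; the rooftop: 5O 5M)

11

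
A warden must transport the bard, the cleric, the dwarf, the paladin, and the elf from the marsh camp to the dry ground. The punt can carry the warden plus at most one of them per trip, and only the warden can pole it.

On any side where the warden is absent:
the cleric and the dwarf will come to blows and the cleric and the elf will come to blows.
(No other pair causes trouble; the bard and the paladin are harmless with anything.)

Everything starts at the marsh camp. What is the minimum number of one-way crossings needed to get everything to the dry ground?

11

Counting alone: the warden can take at most 1 across per trip to the dry ground, so moving all 5 needs at least 5 loaded trips out, with a return between consecutive ones — at least 9 crossings.
The safety rule pushes this higher. Following every safe sequence of crossings, the most of the 5 that can be at the dry ground as the punt arrives there on crossing 9 is 4 — never all 5.
So no plan with fewer than 11 crossings exists, and this one achieves 11:
1. Warden goes to the dry ground with the cleric.  [the marsh camp: the bard, the dwarf, the elf, the paladin | the dry ground: the cleric]
2. Warden goes back to the marsh camp alone.  [the marsh camp: the bard, the dwarf, the elf, the paladin | the dry ground: the cleric]
3. Warden goes to the dry ground with the bard.  [the marsh camp: the dwarf, the elf, the paladin | the dry ground: the bard, the cleric]
4. Warden goes back to the marsh camp alone.  [the marsh camp: the dwarf, the elf, the paladin | the dry ground: the bard, the cleric]
5. Warden goes to the dry ground with the dwarf.  [the marsh camp: the elf, the paladin | the dry ground: the bard, the cleric, the dwarf]
6. Warden goes back to the marsh camp with the cleric.  [the marsh camp: the cleric, the elf, the paladin | the dry ground: the bard, the dwarf]
7. Warden goes to the dry ground with the elf.  [the marsh camp: the cleric, the paladin | the dry ground: the bard, the dwarf, the elf]
8. Warden goes back to the marsh camp alone.  [the marsh camp: the cleric, the paladin | the dry ground: the bard, the dwarf, the elf]
9. Warden goes to the dry ground with the paladin.  [the marsh camp: the cleric | the dry ground: the bard, the dwarf, the elf, the paladin]
10. Warden goes back to the marsh camp alone.  [the marsh camp: the cleric | the dry ground: the bard, the dwarf, the elf, the paladin]
11. Warden goes to the dry ground with the cleric.  [the marsh camp: — | the dry ground: the bard, the cleric, the dwarf, the elf, the paladin]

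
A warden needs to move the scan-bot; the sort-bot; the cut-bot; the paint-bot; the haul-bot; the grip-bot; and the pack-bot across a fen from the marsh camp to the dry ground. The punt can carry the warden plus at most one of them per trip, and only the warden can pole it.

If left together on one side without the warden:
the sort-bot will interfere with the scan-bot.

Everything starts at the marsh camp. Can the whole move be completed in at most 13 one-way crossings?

Yes — this plan uses 13 crossings (≤ 13):
1. Warden goes to the dry ground with the scan-bot.
2. Warden goes back to the marsh camp alone.
3. Warden goes to the dry ground with the cut-bot.
4. Warden goes back to the marsh camp alone.
5. Warden goes to the dry ground with the paint-bot.
6. Warden goes back to the marsh camp alone.
7. Warden goes to the dry ground with the haul-bot.
8. Warden goes back to the marsh camp alone.
9. Warden goes to the dry ground with the grip-bot.
10. Warden goes back to the marsh camp alone.
11. Warden goes to the dry ground with the pack-bot.
12. Warden goes back to the marsh camp alone.
13. Warden goes to the dry ground with the sort-bot.

Yes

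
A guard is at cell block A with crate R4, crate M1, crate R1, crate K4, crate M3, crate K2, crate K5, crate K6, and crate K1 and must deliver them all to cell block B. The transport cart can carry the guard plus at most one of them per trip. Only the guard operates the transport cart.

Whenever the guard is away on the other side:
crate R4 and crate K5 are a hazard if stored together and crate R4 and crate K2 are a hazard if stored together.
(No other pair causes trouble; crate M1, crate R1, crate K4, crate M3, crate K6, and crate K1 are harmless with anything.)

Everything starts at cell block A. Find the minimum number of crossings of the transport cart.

19

Counting alone: the guard can take at most 1 across per trip to cell block B, so moving all 9 needs at least 9 loaded trips out, with a return between consecutive ones — at least 17 crossings.
The safety rule pushes this higher. Following every safe sequence of crossings, the most of the 9 that can be at cell block B as the transport cart arrives there on crossing 17 is 8 — never all 9.
So no plan with fewer than 19 crossings exists, and this one achieves 19:
1. Guard goes to cell block B with crate R4.
2. Guard goes back to cell block A alone.
3. Guard goes to cell block B with crate M1.
4. Guard goes back to cell block A alone.
5. Guard goes to cell block B with crate R1.
6. Guard goes back to cell block A alone.
7. Guard goes to cell block B with crate K4.
8. Guard goes back to cell block A alone.
9. Guard goes to cell block B with crate M3.
10. Guard goes back to cell block A alone.
11. Guard goes to cell block B with crate K2.
12. Guard goes back to cell block A with crate R4.
13. Guard goes to cell block B with crate K5.
14. Guard goes back to cell block A alone.
15. Guard goes to cell block B with crate K6.
16. Guard goes back to cell block A alone.
17. Guard goes to cell block B with crate K1.
18. Guard goes back to cell block A alone.
19. Guard goes to cell block B with crate R4.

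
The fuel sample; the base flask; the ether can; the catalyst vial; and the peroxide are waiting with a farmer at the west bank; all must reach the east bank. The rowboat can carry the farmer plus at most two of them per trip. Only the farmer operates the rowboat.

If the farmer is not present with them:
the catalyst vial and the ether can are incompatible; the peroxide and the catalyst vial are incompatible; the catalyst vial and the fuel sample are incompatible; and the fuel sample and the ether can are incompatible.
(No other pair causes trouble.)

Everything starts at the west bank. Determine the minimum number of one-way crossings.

7

Counting alone: the farmer can take at most 2 across per trip to the east bank, so moving all 5 needs at least 3 loaded trips out, with a return between consecutive ones — at least 5 crossings.
The safety rule pushes this higher. Following every safe sequence of crossings, the most of the 5 that can be at the east bank as the rowboat arrives there on crossing 5 is 4 — never all 5.
So no plan with fewer than 7 crossings exists, and this one achieves 7:
1. Farmer goes to the east bank with the catalyst vial and the fuel sample.
2. Farmer goes back to the west bank with the fuel sample.
3. Farmer goes to the east bank with the base flask and the fuel sample.
4. Farmer goes back to the west bank with the fuel sample.
5. Farmer goes to the east bank with the fuel sample and the peroxide.
6. Farmer goes back to the west bank with the catalyst vial.
7. Farmer goes to the east bank with the catalyst vial and the ether can.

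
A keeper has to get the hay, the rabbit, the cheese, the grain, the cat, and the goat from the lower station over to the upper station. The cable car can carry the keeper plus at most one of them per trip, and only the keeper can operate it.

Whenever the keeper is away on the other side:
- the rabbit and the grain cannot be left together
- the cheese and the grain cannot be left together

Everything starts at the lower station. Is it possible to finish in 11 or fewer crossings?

Counting alone: the keeper can take at most 1 across per trip to the upper station, so moving all 6 needs at least 6 loaded trips out, with a return between consecutive ones — at least 11 crossings.
The safety rule pushes this higher. Following every safe sequence of crossings, the most of the 6 that can be at the upper station as the cable car arrives there on crossing 11 is 5 — never all 6.
So the move cannot be finished within 11 crossings. (The shortest complete plan takes 13:)
1. Keeper goes to the upper station with the grain.  [the lower station: the cat, the cheese, the goat, the hay, the rabbit | the upper station: the grain]
2. Keeper goes back to the lower station alone.  [the lower station: the cat, the cheese, the goat, the hay, the rabbit | the upper station: the grain]
3. Keeper goes to the upper station with the hay.  [the lower station: the cat, the cheese, the goat, the rabbit | the upper station: the grain, the hay]
4. Keeper goes back to the lower station alone.  [the lower station: the cat, the cheese, the goat, the rabbit | the upper station: the grain, the hay]
5. Keeper goes to the upper station with the rabbit.  [the lower station: the cat, the cheese, the goat | the upper station: the grain, the hay, the rabbit]
6. Keeper goes back to the lower station with the grain.  [the lower station: the cat, the cheese, the goat, the grain | the upper station: the hay, the rabbit]
7. Keeper goes to the upper station with the cheese.  [the lower station: the cat, the goat, the grain | the upper station: the cheese, the hay, the rabbit]
8. Keeper goes back to the lower station alone.  [the lower station: the cat, the goat, the grain | the upper station: the cheese, the hay, the rabbit]
9. Keeper goes to the upper station with the cat.  [the lower station: the goat, the grain | the upper station: the cat, the cheese, the hay, the rabbit]
10. Keeper goes back to the lower station alone.  [the lower station: the goat, the grain | the upper station: the cat, the cheese, the hay, the rabbit]
11. Keeper goes to the upper station with the goat.  [the lower station: the grain | the upper station: the cat, the cheese, the goat, the hay, the rabbit]
12. Keeper goes back to the lower station alone.  [the lower station: the grain | the upper station: the cat, the cheese, the goat, the hay, the rabbit]
13. Keeper goes to the upper station with the grain.  [the lower station: — | the upper station: the cat, the cheese, the goat, the grain, the hay, the rabbit]

No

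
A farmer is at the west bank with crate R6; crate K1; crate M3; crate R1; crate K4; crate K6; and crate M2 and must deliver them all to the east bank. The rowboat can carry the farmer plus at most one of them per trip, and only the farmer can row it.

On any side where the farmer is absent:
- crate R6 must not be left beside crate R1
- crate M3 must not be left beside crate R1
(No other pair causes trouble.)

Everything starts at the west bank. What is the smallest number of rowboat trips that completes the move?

Counting alone: the farmer can take at most 1 across per trip to the east bank, so moving all 7 needs at least 7 loaded trips out, with a return between consecutive ones — at least 13 crossings.
The safety rule pushes this higher. Following every safe sequence of crossings, the most of the 7 that can be at the east bank as the rowboat arrives there on crossing 13 is 6 — never all 7.
So no plan with fewer than 15 crossings exists, and this one achieves 15:
1. Farmer goes to the east bank with crate R1.  [the west bank: crate K1, crate K4, crate K6, crate M2, crate M3, crate R6 | the east bank: crate R1]
2. Farmer goes back to the west bank alone.  [the west bank: crate K1, crate K4, crate K6, crate M2, crate M3, crate R6 | the east bank: crate R1]
3. Farmer goes to the east bank with crate R6.  [the west bank: crate K1, crate K4, crate K6, crate M2, crate M3 | the east bank: crate R1, crate R6]
4. Farmer goes back to the west bank with crate R1.  [the west bank: crate K1, crate K4, crate K6, crate M2, crate M3, crate R1 | the east bank: crate R6]
5. Farmer goes to the east bank with crate M3.  [the west bank: crate K1, crate K4, crate K6, crate M2, crate R1 | the east bank: crate M3, crate R6]
6. Farmer goes back to the west bank alone.  [the west bank: crate K1, crate K4, crate K6, crate M2, crate R1 | the east bank: crate M3, crate R6]
7. Farmer goes to the east bank with crate K1.  [the west bank: crate K4, crate K6, crate M2, crate R1 | the east bank: crate K1, crate M3, crate R6]
8. Farmer goes back to the west bank alone.  [the west bank: crate K4, crate K6, crate M2, crate R1 | the east bank: crate K1, crate M3, crate R6]
9. Farmer goes to the east bank with crate K4.  [the west bank: crate K6, crate M2, crate R1 | the east bank: crate K1, crate K4, crate M3, crate R6]
10. Farmer goes back to the west bank alone.  [the west bank: crate K6, crate M2, crate R1 | the east bank: crate K1, crate K4, crate M3, crate R6]
11. Farmer goes to the east bank with crate K6.  [the west bank: crate M2, crate R1 | the east bank: crate K1, crate K4, crate K6, crate M3, crate R6]
12. Farmer goes back to the west bank alone.  [the west bank: crate M2, crate R1 | the east bank: crate K1, crate K4, crate K6, crate M3, crate R6]
13. Farmer goes to the east bank with crate M2.  [the west bank: crate R1 | the east bank: crate K1, crate K4, crate K6, crate M2, crate M3, crate R6]
14. Farmer goes back to the west bank alone.  [the west bank: crate R1 | the east bank: crate K1, crate K4, crate K6, crate M2, crate M3, crate R6]
15. Farmer goes to the east bank with crate R1.  [the west bank: — | the east bank: crate K1, crate K4, crate K6, crate M2, crate M3, crate R1, crate R6]

15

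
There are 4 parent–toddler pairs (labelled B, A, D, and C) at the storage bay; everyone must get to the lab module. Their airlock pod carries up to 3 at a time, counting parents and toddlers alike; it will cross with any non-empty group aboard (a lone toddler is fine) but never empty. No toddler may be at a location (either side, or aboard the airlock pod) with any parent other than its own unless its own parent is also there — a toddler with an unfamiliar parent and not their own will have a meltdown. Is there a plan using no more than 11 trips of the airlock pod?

Yes

Yes — this plan uses 9 crossings (≤ 11):
1. parent B and toddler B cross → the lab module.
2. parent B crosses ← the storage bay.
3. parent A, parent B, and toddler A cross → the lab module.
4. parent B and toddler B cross ← the storage bay.
5. parent B, parent C, and parent D cross → the lab module.
6. toddler A crosses ← the storage bay.
7. toddler A and toddler B cross → the lab module.
8. toddler B crosses ← the storage bay.
9. toddler B, toddler C, and toddler D cross → the lab module.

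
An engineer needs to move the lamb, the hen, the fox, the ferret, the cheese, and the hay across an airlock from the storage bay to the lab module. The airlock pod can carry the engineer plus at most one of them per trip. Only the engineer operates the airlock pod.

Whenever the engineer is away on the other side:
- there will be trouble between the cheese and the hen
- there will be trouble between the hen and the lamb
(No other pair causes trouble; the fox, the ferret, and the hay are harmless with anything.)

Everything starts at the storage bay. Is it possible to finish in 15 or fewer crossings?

Yes — this plan uses 13 crossings (≤ 15):
1. Engineer goes to the lab module with the hen.  [the storage bay: the cheese, the ferret, the fox, the hay, the lamb | the lab module: the hen]
2. Engineer goes back to the storage bay alone.  [the storage bay: the cheese, the ferret, the fox, the hay, the lamb | the lab module: the hen]
3. Engineer goes to the lab module with the lamb.  [the storage bay: the cheese, the ferret, the fox, the hay | the lab module: the hen, the lamb]
4. Engineer goes back to the storage bay with the hen.  [the storage bay: the cheese, the ferret, the fox, the hay, the hen | the lab module: the lamb]
5. Engineer goes to the lab module with the cheese.  [the storage bay: the ferret, the fox, the hay, the hen | the lab module: the cheese, the lamb]
6. Engineer goes back to the storage bay alone.  [the storage bay: the ferret, the fox, the hay, the hen | the lab module: the cheese, the lamb]
7. Engineer goes to the lab module with the fox.  [the storage bay: the ferret, the hay, the hen | the lab module: the cheese, the fox, the lamb]
8. Engineer goes back to the storage bay alone.  [the storage bay: the ferret, the hay, the hen | the lab module: the cheese, the fox, the lamb]
9. Engineer goes to the lab module with the ferret.  [the storage bay: the hay, the hen | the lab module: the cheese, the ferret, the fox, the lamb]
10. Engineer goes back to the storage bay alone.  [the storage bay: the hay, the hen | the lab module: the cheese, the ferret, the fox, the lamb]
11. Engineer goes to the lab module with the hay.  [the storage bay: the hen | the lab module: the cheese, the ferret, the fox, the hay, the lamb]
12. Engineer goes back to the storage bay alone.  [the storage bay: the hen | the lab module: the cheese, the ferret, the fox, the hay, the lamb]
13. Engineer goes to the lab module with the hen.  [the storage bay: — | the lab module: the cheese, the ferret, the fox, the hay, the hen, the lamb]

Yes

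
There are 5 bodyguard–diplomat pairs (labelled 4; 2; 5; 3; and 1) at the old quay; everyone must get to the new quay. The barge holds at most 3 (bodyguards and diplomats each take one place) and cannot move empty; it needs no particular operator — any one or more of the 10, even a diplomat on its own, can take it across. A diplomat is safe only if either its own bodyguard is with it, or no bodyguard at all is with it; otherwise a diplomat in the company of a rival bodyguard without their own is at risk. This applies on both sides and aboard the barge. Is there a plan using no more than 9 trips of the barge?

No

Counting alone: each trip to the new quay takes at most 3 across and each return brings at least 1 back, so after t trips out (and t−1 returns) at most 3t − (t−1) of the 10 are across; that first reaches 10 at t = 5, so at least 9 crossings are needed.
The safety rule pushes this higher. Following every safe sequence of crossings, the most of the 10 that can be at the new quay as the barge arrives there on crossing 9 is 9 — never all 10.
So the move cannot be finished within 9 crossings. (The shortest complete plan takes 11:)
1. bodyguard 4 and diplomat 4 cross → the new quay.
2. bodyguard 4 crosses ← the old quay.
3. diplomat 2, diplomat 3, and diplomat 5 cross → the new quay.
4. diplomat 4 crosses ← the old quay.
5. bodyguard 2, bodyguard 3, and bodyguard 5 cross → the new quay.
6. bodyguard 2 and diplomat 2 cross ← the old quay.
7. bodyguard 1, bodyguard 2, and bodyguard 4 cross → the new quay.
8. diplomat 5 crosses ← the old quay.
9. diplomat 2 and diplomat 4 cross → the new quay.
10. diplomat 4 crosses ← the old quay.
11. diplomat 1, diplomat 4, and diplomat 5 cross → the new quay.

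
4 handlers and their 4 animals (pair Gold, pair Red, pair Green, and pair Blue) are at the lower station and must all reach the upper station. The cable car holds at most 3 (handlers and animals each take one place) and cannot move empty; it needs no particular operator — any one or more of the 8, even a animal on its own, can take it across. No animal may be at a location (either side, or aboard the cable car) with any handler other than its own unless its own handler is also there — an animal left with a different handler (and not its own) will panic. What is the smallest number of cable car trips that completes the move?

9

Counting alone: each trip to the upper station takes at most 3 across and each return brings at least 1 back, so after t trips out (and t−1 returns) at most 3t − (t−1) of the 8 are across; that first reaches 8 at t = 4, so at least 7 crossings are needed.
The safety rule pushes this higher. Following every safe sequence of crossings, the most of the 8 that can be at the upper station as the cable car arrives there on crossing 7 is 7 — never all 8.
So no plan with fewer than 9 crossings exists, and this one achieves 9:
1. animal Gold and handler Gold cross → the upper station.
2. handler Gold crosses ← the lower station.
3. animal Red, handler Gold, and handler Red cross → the upper station.
4. animal Gold and handler Gold cross ← the lower station.
5. handler Blue, handler Gold, and handler Green cross → the upper station.
6. animal Red crosses ← the lower station.
7. animal Gold and animal Red cross → the upper station.
8. animal Gold crosses ← the lower station.
9. animal Blue, animal Gold, and animal Green cross → the upper station.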